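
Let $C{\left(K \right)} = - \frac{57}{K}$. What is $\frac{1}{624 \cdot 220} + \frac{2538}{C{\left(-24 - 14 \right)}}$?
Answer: $\frac{232277761}{137280} \approx 1692.0$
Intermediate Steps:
$\frac{1}{624 \cdot 220} + \frac{2538}{C{\left(-24 - 14 \right)}} = \frac{1}{624 \cdot 220} + \frac{2538}{\left(-57\right) \frac{1}{-24 - 14}} = \frac{1}{624} \cdot \frac{1}{220} + \frac{2538}{\left(-57\right) \frac{1}{-38}} = \frac{1}{137280} + \frac{2538}{\left(-57\right) \left(- \frac{1}{38}\right)} = \frac{1}{137280} + \frac{2538}{\frac{3}{2}} = \frac{1}{137280} + 2538 \cdot \frac{2}{3} = \frac{1}{137280} + 1692 = \frac{232277761}{137280}$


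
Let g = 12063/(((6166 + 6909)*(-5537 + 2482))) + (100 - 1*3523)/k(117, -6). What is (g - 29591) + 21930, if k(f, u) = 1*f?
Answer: -921541726189/119832375 ≈ -7690.3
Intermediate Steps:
k(f, u) = f
g = -3505901314/119832375 (g = 12063/(((6166 + 6909)*(-5537 + 2482))) + (100 - 1*3523)/117 = 12063/((13075*(-3055))) + (100 - 3523)*(1/117) = 12063/(-39944125) - 3423*1/117 = 12063*(-1/39944125) - 1141/39 = -12063/39944125 - 1141/39 = -3505901314/119832375 ≈ -29.257)
(g - 29591) + 21930 = (-3505901314/119832375 - 29591) + 21930 = -3549465709939/119832375 + 21930 = -921541726189/119832375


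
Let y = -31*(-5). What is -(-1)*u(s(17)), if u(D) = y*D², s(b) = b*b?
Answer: 12945755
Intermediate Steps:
y = 155
s(b) = b²
u(D) = 155*D²
-(-1)*u(s(17)) = -(-1)*155*(17²)² = -(-1)*155*289² = -(-1)*155*83521 = -(-1)*12945755 = -1*(-12945755) = 12945755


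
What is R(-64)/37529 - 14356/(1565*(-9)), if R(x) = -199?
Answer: 535963409/528595965 ≈ 1.0139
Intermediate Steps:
R(-64)/37529 - 14356/(1565*(-9)) = -199/37529 - 14356/(1565*(-9)) = -199*1/37529 - 14356/(-14085) = -199/37529 - 14356*(-1/14085) = -199/37529 + 14356/14085 = 535963409/528595965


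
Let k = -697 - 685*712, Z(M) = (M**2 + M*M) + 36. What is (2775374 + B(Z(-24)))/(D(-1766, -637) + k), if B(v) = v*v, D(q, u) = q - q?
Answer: -4186718/488417 ≈ -8.5720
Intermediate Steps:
D(q, u) = 0
Z(M) = 36 + 2*M**2 (Z(M) = (M**2 + M**2) + 36 = 2*M**2 + 36 = 36 + 2*M**2)
k = -488417 (k = -697 - 487720 = -488417)
B(v) = v**2
(2775374 + B(Z(-24)))/(D(-1766, -637) + k) = (2775374 + (36 + 2*(-24)**2)**2)/(0 - 488417) = (2775374 + (36 + 2*576)**2)/(-488417) = (2775374 + (36 + 1152)**2)*(-1/488417) = (2775374 + 1188**2)*(-1/488417) = (2775374 + 1411344)*(-1/488417) = 4186718*(-1/488417) = -4186718/488417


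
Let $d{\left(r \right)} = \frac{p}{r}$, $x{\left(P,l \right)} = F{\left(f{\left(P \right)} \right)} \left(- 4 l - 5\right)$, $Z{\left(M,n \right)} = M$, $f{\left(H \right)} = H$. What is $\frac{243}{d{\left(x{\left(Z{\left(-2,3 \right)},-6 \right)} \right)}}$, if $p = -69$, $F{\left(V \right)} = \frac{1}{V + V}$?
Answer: $\frac{1539}{92} \approx 16.728$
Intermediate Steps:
$F{\left(V \right)} = \frac{1}{2 V}$
$x{\left(P,l \right)} = \frac{-5 - 4 l}{2 P}$ ($x{\left(P,l \right)} = \frac{1}{2 P} \left(- 4 l - 5\right) = \frac{1}{2 P} \left(-5 - 4 l\right) = \frac{-5 - 4 l}{2 P}$)
$d{\left(r \right)} = - \frac{69}{r}$
$\frac{243}{d{\left(x{\left(Z{\left(-2,3 \right)},-6 \right)} \right)}} = \frac{243}{\left(-69\right) \frac{1}{\frac{1}{2} \frac{1}{-2} \left(-5 - -24\right)}} = \frac{243}{\left(-69\right) \frac{1}{\frac{1}{2} \left(- \frac{1}{2}\right) \left(-5 + 24\right)}} = \frac{243}{\left(-69\right) \frac{1}{\frac{1}{2} \left(- \frac{1}{2}\right) 19}} = \frac{243}{\left(-69\right) \frac{1}{- \frac{19}{4}}} = \frac{243}{\left(-69\right) \left(- \frac{4}{19}\right)} = \frac{243}{\frac{276}{19}} = 243 \cdot \frac{19}{276} = \frac{1539}{92}$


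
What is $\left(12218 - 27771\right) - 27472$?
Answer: $-43025$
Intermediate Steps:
$\left(12218 - 27771\right) - 27472 = -15553 - 27472 = -43025$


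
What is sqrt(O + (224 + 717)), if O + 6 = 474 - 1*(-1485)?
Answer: sqrt(2894) ≈ 53.796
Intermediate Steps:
O = 1953 (O = -6 + (474 - 1*(-1485)) = -6 + (474 + 1485) = -6 + 1959 = 1953)
sqrt(O + (224 + 717)) = sqrt(1953 + (224 + 717)) = sqrt(1953 + 941) = sqrt(2894)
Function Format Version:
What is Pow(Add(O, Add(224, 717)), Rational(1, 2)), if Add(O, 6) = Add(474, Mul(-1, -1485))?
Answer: Pow(2894, Rational(1, 2)) ≈ 53.796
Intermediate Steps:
O = 1953 (O = Add(-6, Add(474, Mul(-1, -1485))) = Add(-6, Add(474, 1485)) = Add(-6, 1959) = 1953)
Pow(Add(O, Add(224, 717)), Rational(1, 2)) = Pow(Add(1953, Add(224, 717)), Rational(1, 2)) = Pow(Add(1953, 941), Rational(1, 2)) = Pow(2894, Rational(1, 2))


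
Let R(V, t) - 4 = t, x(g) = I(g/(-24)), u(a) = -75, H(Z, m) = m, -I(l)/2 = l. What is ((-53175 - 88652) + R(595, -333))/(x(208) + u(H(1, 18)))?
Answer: 426468/173 ≈ 2465.1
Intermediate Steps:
I(l) = -2*l
x(g) = g/12 (x(g) = -2*g/(-24) = -2*g*(-1)/24 = -(-1)*g/12 = g/12)
R(V, t) = 4 + t
((-53175 - 88652) + R(595, -333))/(x(208) + u(H(1, 18))) = ((-53175 - 88652) + (4 - 333))/((1/12)*208 - 75) = (-141827 - 329)/(52/3 - 75) = -142156/(-173/3) = -142156*(-3/173) = 426468/173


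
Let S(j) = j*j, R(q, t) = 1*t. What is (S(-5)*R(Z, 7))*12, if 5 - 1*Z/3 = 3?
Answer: 2100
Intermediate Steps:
Z = 6 (Z = 15 - 3*3 = 15 - 9 = 6)
R(q, t) = t
S(j) = j**2
(S(-5)*R(Z, 7))*12 = ((-5)**2*7)*12 = (25*7)*12 = 175*12 = 2100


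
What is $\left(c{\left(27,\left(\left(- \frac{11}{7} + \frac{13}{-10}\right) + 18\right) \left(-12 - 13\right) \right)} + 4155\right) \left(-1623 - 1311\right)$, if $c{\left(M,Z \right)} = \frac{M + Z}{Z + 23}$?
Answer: $- \frac{60639125688}{4973} \approx -1.2194 \cdot 10^{7}$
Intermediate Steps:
$c{\left(M,Z \right)} = \frac{M + Z}{23 + Z}$
$\left(c{\left(27,\left(\left(- \frac{11}{7} + \frac{13}{-10}\right) + 18\right) \left(-12 - 13\right) \right)} + 4155\right) \left(-1623 - 1311\right) = \left(\frac{27 + \left(\left(- \frac{11}{7} + \frac{13}{-10}\right) + 18\right) \left(-12 - 13\right)}{23 + \left(\left(- \frac{11}{7} + \frac{13}{-10}\right) + 18\right) \left(-12 - 13\right)} + 4155\right) \left(-1623 - 1311\right) = \left(\frac{27 + \left(\left(\left(-11\right) \frac{1}{7} + 13 \left(- \frac{1}{10}\right)\right) + 18\right) \left(-25\right)}{23 + \left(\left(\left(-11\right) \frac{1}{7} + 13 \left(- \frac{1}{10}\right)\right) + 18\right) \left(-25\right)} + 4155\right) \left(-2934\right) = \left(\frac{27 + \left(\left(- \frac{11}{7} - \frac{13}{10}\right) + 18\right) \left(-25\right)}{23 + \left(\left(- \frac{11}{7} - \frac{13}{10}\right) + 18\right) \left(-25\right)} + 4155\right) \left(-2934\right) = \left(\frac{27 + \left(- \frac{201}{70} + 18\right) \left(-25\right)}{23 + \left(- \frac{201}{70} + 18\right) \left(-25\right)} + 4155\right) \left(-2934\right) = \left(\frac{27 + \frac{1059}{70} \left(-25\right)}{23 + \frac{1059}{70} \left(-25\right)} + 4155\right) \left(-2934\right) = \left(\frac{27 - \frac{5295}{14}}{23 - \frac{5295}{14}} + 4155\right) \left(-2934\right) = \left(\frac{1}{- \frac{4973}{14}} \left(- \frac{4917}{14}\right) + 4155\right) \left(-2934\right) = \left(\left(- \frac{14}{4973}\right) \left(- \frac{4917}{14}\right) + 4155\right) \left(-2934\right) = \left(\frac{4917}{4973} + 4155\right) \left(-2934\right) = \frac{20667732}{4973} \left(-2934\right) = - \frac{60639125688}{4973}$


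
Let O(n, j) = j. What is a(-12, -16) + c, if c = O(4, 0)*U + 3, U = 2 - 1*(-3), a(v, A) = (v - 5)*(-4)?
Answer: 71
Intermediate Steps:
a(v, A) = 20 - 4*v (a(v, A) = (-5 + v)*(-4) = 20 - 4*v)
U = 5 (U = 2 + 3 = 5)
c = 3 (c = 0*5 + 3 = 0 + 3 = 3)
a(-12, -16) + c = (20 - 4*(-12)) + 3 = (20 + 48) + 3 = 68 + 3 = 71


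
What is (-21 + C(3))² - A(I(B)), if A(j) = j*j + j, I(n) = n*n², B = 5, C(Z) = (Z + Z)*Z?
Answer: -15741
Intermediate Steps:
C(Z) = 2*Z² (C(Z) = (2*Z)*Z = 2*Z²)
I(n) = n³
A(j) = j + j² (A(j) = j² + j = j + j²)
(-21 + C(3))² - A(I(B)) = (-21 + 2*3²)² - 5³*(1 + 5³) = (-21 + 2*9)² - 125*(1 + 125) = (-21 + 18)² - 125*126 = (-3)² - 1*15750 = 9 - 15750 = -15741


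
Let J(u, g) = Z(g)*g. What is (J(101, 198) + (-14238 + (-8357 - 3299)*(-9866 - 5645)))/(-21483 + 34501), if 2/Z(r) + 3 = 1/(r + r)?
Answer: 107294025535/7726183 ≈ 13887.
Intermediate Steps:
Z(r) = 2/(-3 + 1/(2*r)) (Z(r) = 2/(-3 + 1/(r + r)) = 2/(-3 + 1/(2*r)))
J(u, g) = -4*g²/(-1 + 6*g) (J(u, g) = (-4*g/(-1 + 6*g))*g = -4*g²/(-1 + 6*g))
(J(101, 198) + (-14238 + (-8357 - 3299)*(-9866 - 5645)))/(-21483 + 34501) = (-4*198²/(-1 + 6*198) + (-14238 + (-8357 - 3299)*(-9866 - 5645)))/(-21483 + 34501) = (-4*39204/(-1 + 1188) + (-14238 - 11656*(-15511)))/13018 = (-4*39204/1187 + (-14238 + 180796216))*(1/13018) = (-4*39204*1/1187 + 180781978)*(1/13018) = (-156816/1187 + 180781978)*(1/13018) = (214588051070/1187)*(1/13018) = 107294025535/7726183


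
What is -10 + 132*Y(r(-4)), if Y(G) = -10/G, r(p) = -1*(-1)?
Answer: -1330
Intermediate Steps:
r(p) = 1
-10 + 132*Y(r(-4)) = -10 + 132*(-10/1) = -10 + 132*(-10*1) = -10 + 132*(-10) = -10 - 1320 = -1330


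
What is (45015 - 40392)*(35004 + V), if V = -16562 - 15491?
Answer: 13642473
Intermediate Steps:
V = -32053
(45015 - 40392)*(35004 + V) = (45015 - 40392)*(35004 - 32053) = 4623*2951 = 13642473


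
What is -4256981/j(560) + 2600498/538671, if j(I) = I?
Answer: -327379419053/43093680 ≈ -7596.9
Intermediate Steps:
-4256981/j(560) + 2600498/538671 = -4256981/560 + 2600498/538671 = -327379419053/43093680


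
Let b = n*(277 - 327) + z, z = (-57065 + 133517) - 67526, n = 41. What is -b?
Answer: -6876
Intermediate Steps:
z = 8926 (z = 76452 - 67526 = 8926)
b = 6876 (b = 41*(277 - 327) + 8926 = 41*(-50) + 8926 = -2050 + 8926 = 6876)
-b = -1*6876 = -6876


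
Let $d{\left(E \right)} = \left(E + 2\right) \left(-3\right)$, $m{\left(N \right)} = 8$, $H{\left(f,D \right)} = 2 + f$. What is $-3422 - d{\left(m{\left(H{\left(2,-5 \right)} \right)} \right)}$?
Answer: $-3392$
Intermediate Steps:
$d{\left(E \right)} = -6 - 3 E$ ($d{\left(E \right)} = \left(2 + E\right) \left(-3\right) = -6 - 3 E$)
$-3422 - d{\left(m{\left(H{\left(2,-5 \right)} \right)} \right)} = -3422 - \left(-6 - 24\right) = -3422 - -30 = -3422 + 30 = -3392$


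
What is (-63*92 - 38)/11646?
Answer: -2917/5823 ≈ -0.50094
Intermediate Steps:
(-63*92 - 38)/11646 = (-5796 - 38)*(1/11646) = -5834*1/11646 = -2917/5823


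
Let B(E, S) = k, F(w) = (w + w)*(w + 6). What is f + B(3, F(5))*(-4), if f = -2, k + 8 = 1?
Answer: 26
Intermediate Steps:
k = -7 (k = -8 + 1 = -7)
F(w) = 2*w*(6 + w) (F(w) = (2*w)*(6 + w) = 2*w*(6 + w))
B(E, S) = -7
f + B(3, F(5))*(-4) = -2 - 7*(-4) = -2 + 28 = 26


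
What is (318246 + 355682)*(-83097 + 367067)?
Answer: 191375334160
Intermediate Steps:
(318246 + 355682)*(-83097 + 367067) = 673928*283970 = 191375334160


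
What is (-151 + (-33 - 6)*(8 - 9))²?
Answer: 12544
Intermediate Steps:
(-151 + (-33 - 6)*(8 - 9))² = (-151 - 39*(-1))² = (-151 + 39)² = (-112)² = 12544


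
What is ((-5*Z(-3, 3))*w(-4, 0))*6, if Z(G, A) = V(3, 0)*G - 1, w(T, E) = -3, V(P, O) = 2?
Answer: -630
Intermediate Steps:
Z(G, A) = -1 + 2*G (Z(G, A) = 2*G - 1 = -1 + 2*G)
((-5*Z(-3, 3))*w(-4, 0))*6 = (-5*(-1 + 2*(-3))*(-3))*6 = (-5*(-1 - 6)*(-3))*6 = (-5*(-7)*(-3))*6 = (35*(-3))*6 = -105*6 = -630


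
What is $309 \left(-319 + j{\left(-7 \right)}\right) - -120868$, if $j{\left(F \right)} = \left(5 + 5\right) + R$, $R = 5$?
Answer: $26932$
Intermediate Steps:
$j{\left(F \right)} = 15$ ($j{\left(F \right)} = \left(5 + 5\right) + 5 = 10 + 5 = 15$)
$309 \left(-319 + j{\left(-7 \right)}\right) - -120868 = 309 \left(-319 + 15\right) - -120868 = 309 \left(-304\right) + 120868 = -93936 + 120868 = 26932$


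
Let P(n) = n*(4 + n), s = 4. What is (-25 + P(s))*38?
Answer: 266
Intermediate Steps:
(-25 + P(s))*38 = (-25 + 4*(4 + 4))*38 = (-25 + 4*8)*38 = (-25 + 32)*38 = 7*38 = 266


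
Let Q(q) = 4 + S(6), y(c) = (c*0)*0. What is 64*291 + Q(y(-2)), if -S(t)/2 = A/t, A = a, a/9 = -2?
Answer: 18634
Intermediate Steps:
a = -18 (a = 9*(-2) = -18)
A = -18
S(t) = 36/t (S(t) = -(-36)/t = 36/t)
y(c) = 0 (y(c) = 0*0 = 0)
Q(q) = 10 (Q(q) = 4 + 36/6 = 4 + 36*(1/6) = 4 + 6 = 10)
64*291 + Q(y(-2)) = 64*291 + 10 = 18624 + 10 = 18634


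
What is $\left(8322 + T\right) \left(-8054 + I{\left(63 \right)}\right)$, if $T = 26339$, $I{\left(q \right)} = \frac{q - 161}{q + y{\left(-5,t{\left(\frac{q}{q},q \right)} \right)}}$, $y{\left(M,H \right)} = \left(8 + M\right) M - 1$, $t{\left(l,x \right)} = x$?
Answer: $- \frac{13123902396}{47} \approx -2.7923 \cdot 10^{8}$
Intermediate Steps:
$y{\left(M,H \right)} = -1 + M \left(8 + M\right)$ ($y{\left(M,H \right)} = M \left(8 + M\right) - 1 = -1 + M \left(8 + M\right)$)
$I{\left(q \right)} = \frac{-161 + q}{-16 + q}$ ($I{\left(q \right)} = \frac{q - 161}{q + \left(-1 + \left(-5\right)^{2} + 8 \left(-5\right)\right)} = \frac{-161 + q}{q - 16} = \frac{-161 + q}{-16 + q}$)
$\left(8322 + T\right) \left(-8054 + I{\left(63 \right)}\right) = \left(8322 + 26339\right) \left(-8054 + \frac{-161 + 63}{-16 + 63}\right) = 34661 \left(-8054 + \frac{1}{47} \left(-98\right)\right) = 34661 \left(-8054 - \frac{98}{47}\right) = 34661 \left(- \frac{378636}{47}\right) = - \frac{13123902396}{47}$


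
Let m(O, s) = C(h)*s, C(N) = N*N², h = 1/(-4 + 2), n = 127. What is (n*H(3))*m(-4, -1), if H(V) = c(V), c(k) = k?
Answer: 381/8 ≈ 47.625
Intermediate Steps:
H(V) = V
h = -½ (h = 1/(-2) = -½ ≈ -0.50000)
C(N) = N³
m(O, s) = -s/8 (m(O, s) = (-½)³*s = -s/8)
(n*H(3))*m(-4, -1) = (127*3)*(-⅛*(-1)) = 381*(⅛) = 381/8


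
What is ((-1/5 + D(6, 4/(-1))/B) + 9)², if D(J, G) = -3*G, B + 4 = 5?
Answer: 10816/25 ≈ 432.64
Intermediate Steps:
B = 1 (B = -4 + 5 = 1)
((-1/5 + D(6, 4/(-1))/B) + 9)² = ((-1/5 - 12/(-1)/1) + 9)² = ((-1*⅕ - 12*(-1)*1) + 9)² = ((-⅕ - 3*(-4)*1) + 9)² = ((-⅕ + 12*1) + 9)² = ((-⅕ + 12) + 9)² = (59/5 + 9)² = (104/5)² = 10816/25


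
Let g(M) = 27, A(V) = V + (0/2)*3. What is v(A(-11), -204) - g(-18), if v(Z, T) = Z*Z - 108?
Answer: -14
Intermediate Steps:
A(V) = V (A(V) = V + (0*(1/2))*3 = V + 0*3 = V + 0 = V)
v(Z, T) = -108 + Z**2 (v(Z, T) = Z**2 - 108 = -108 + Z**2)
v(A(-11), -204) - g(-18) = (-108 + (-11)**2) - 1*27 = (-108 + 121) - 27 = 13 - 27 = -14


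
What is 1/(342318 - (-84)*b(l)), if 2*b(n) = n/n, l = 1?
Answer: 1/342360 ≈ 2.9209e-6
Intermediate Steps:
b(n) = ½ (b(n) = (n/n)/2 = (½)*1 = ½)
1/(342318 - (-84)*b(l)) = 1/(342318 - (-84)/2) = 1/(342318 - 1*(-42)) = 1/(342318 + 42) = 1/342360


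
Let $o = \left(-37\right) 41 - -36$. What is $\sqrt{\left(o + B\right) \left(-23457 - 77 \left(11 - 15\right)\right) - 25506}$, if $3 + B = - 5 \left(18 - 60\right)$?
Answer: $4 \sqrt{1841645} \approx 5428.3$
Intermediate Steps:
$o = -1481$ ($o = -1517 + 36 = -1481$)
$B = 207$ ($B = -3 - 5 \left(18 - 60\right) = -3 - -210 = -3 + 210 = 207$)
$\sqrt{\left(o + B\right) \left(-23457 - 77 \left(11 - 15\right)\right) - 25506} = \sqrt{\left(-1481 + 207\right) \left(-23457 - 77 \left(11 - 15\right)\right) - 25506} = \sqrt{- 1274 \left(-23457 - -308\right) - 25506} = \sqrt{- 1274 \left(-23457 + 308\right) - 25506} = \sqrt{\left(-1274\right) \left(-23149\right) - 25506} = \sqrt{29491826 - 25506} = \sqrt{29466320} = 4 \sqrt{1841645}$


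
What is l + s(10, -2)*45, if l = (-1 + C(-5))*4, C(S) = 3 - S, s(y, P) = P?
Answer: -62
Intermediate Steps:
l = 28 (l = (-1 + (3 - 1*(-5)))*4 = (-1 + (3 + 5))*4 = (-1 + 8)*4 = 7*4 = 28)
l + s(10, -2)*45 = 28 - 2*45 = 28 - 90 = -62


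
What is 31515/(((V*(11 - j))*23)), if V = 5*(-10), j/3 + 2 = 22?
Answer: 6303/11270 ≈ 0.55927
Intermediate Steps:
j = 60 (j = -6 + 3*22 = -6 + 66 = 60)
V = -50
31515/(((V*(11 - j))*23)) = 31515/((-50*(11 - 1*60)*23)) = 31515/((-50*(11 - 60)*23)) = 31515/((-50*(-49)*23)) = 31515/((2450*23)) = 31515/56350 = 31515*(1/56350) = 6303/11270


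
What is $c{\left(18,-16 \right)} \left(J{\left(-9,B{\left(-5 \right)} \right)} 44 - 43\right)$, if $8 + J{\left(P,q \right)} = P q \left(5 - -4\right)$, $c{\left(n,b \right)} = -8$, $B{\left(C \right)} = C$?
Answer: $-139400$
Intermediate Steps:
$J{\left(P,q \right)} = -8 + 9 P q$ ($J{\left(P,q \right)} = -8 + P q \left(5 - -4\right) = -8 + P q \left(5 + 4\right) = -8 + P q 9 = -8 + 9 P q$)
$c{\left(18,-16 \right)} \left(J{\left(-9,B{\left(-5 \right)} \right)} 44 - 43\right) = - 8 \left(\left(-8 + 9 \left(-9\right) \left(-5\right)\right) 44 - 43\right) = - 8 \left(\left(-8 + 405\right) 44 - 43\right) = - 8 \left(397 \cdot 44 - 43\right) = - 8 \left(17468 - 43\right) = \left(-8\right) 17425 = -139400$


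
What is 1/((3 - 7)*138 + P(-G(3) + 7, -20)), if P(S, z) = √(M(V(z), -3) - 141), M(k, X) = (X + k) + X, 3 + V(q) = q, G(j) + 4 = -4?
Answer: -276/152437 - I*√170/304874 ≈ -0.0018106 - 4.2767e-5*I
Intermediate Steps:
G(j) = -8 (G(j) = -4 - 4 = -8)
V(q) = -3 + q
M(k, X) = k + 2*X
P(S, z) = √(-150 + z) (P(S, z) = √(((-3 + z) + 2*(-3)) - 141) = √(((-3 + z) - 6) - 141) = √((-9 + z) - 141) = √(-150 + z))
1/((3 - 7)*138 + P(-G(3) + 7, -20)) = 1/((3 - 7)*138 + √(-150 - 20)) = 1/(-4*138 + √(-170)) = 1/(-552 + I*√170)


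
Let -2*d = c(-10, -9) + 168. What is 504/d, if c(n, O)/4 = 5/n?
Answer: -504/83 ≈ -6.0723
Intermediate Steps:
c(n, O) = 20/n (c(n, O) = 4*(5/n) = 20/n)
d = -83 (d = -(20/(-10) + 168)/2 = -(20*(-⅒) + 168)/2 = -(-2 + 168)/2 = -½*166 = -83)
504/d = 504/(-83) = 504*(-1/83) = -504/83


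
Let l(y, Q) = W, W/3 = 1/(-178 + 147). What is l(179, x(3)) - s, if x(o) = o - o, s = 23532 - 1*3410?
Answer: -623785/31 ≈ -20122.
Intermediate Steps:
s = 20122 (s = 23532 - 3410 = 20122)
W = -3/31 (W = 3/(-178 + 147) = 3/(-31) = 3*(-1/31) = -3/31 ≈ -0.096774)
x(o) = 0
l(y, Q) = -3/31
l(179, x(3)) - s = -3/31 - 1*20122 = -3/31 - 20122 = -623785/31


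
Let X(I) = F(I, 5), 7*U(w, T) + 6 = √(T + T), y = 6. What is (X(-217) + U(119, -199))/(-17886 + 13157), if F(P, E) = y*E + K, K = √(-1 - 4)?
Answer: -204/33103 - I*√5/4729 - I*√398/33103 ≈ -0.0061626 - 0.0010755*I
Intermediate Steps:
U(w, T) = -6/7 + √2*√T/7 (U(w, T) = -6/7 + √(T + T)/7 = -6/7 + √(2*T)/7 = -6/7 + (√2*√T)/7 = -6/7 + √2*√T/7)
K = I*√5 (K = √(-5) = I*√5 ≈ 2.2361*I)
F(P, E) = 6*E + I*√5
X(I) = 30 + I*√5 (X(I) = 6*5 + I*√5 = 30 + I*√5)
(X(-217) + U(119, -199))/(-17886 + 13157) = ((30 + I*√5) + (-6/7 + √2*√(-199)/7))/(-17886 + 13157) = ((30 + I*√5) + (-6/7 + √2*(I*√199)/7))/(-4729) = ((30 + I*√5) + (-6/7 + I*√398/7))*(-1/4729) = (204/7 + I*√5 + I*√398/7)*(-1/4729) = -204/33103 - I*√5/4729 - I*√398/33103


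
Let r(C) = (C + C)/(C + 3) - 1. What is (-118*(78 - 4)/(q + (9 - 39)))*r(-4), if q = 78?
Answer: -15281/12 ≈ -1273.4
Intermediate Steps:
r(C) = -1 + 2*C/(3 + C) (r(C) = (2*C)/(3 + C) - 1 = 2*C/(3 + C) - 1 = -1 + 2*C/(3 + C))
(-118*(78 - 4)/(q + (9 - 39)))*r(-4) = (-118*(78 - 4)/(78 + (9 - 39)))*((-3 - 4)/(3 - 4)) = (-8732/(78 - 30))*(-7/(-1)) = (-8732/48)*(-1*(-7)) = -8732/48*7 = -118*37/24*7 = -2183/12*7 = -15281/12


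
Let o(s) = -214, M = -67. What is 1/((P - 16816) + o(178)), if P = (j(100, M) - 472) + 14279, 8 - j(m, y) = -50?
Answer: -1/3165 ≈ -0.00031596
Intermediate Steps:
j(m, y) = 58 (j(m, y) = 8 - 1*(-50) = 8 + 50 = 58)
P = 13865 (P = (58 - 472) + 14279 = -414 + 14279 = 13865)
1/((P - 16816) + o(178)) = 1/((13865 - 16816) - 214) = 1/(-2951 - 214) = 1/(-3165) = -1/3165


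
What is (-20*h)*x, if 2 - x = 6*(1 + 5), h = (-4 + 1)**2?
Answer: 6120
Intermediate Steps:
h = 9 (h = (-3)**2 = 9)
x = -34 (x = 2 - 6*(1 + 5) = 2 - 6*6 = 2 - 1*36 = 2 - 36 = -34)
(-20*h)*x = -20*9*(-34) = -180*(-34) = 6120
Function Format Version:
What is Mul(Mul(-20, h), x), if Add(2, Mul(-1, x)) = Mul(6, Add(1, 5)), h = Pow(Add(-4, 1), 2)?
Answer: 6120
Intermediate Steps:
h = 9 (h = Pow(-3, 2) = 9)
x = -34 (x = Add(2, Mul(-1, Mul(6, Add(1, 5)))) = Add(2, Mul(-1, Mul(6, 6))) = Add(2, Mul(-1, 36)) = Add(2, -36) = -34)
Mul(Mul(-20, h), x) = Mul(Mul(-20, 9), -34) = Mul(-180, -34) = 6120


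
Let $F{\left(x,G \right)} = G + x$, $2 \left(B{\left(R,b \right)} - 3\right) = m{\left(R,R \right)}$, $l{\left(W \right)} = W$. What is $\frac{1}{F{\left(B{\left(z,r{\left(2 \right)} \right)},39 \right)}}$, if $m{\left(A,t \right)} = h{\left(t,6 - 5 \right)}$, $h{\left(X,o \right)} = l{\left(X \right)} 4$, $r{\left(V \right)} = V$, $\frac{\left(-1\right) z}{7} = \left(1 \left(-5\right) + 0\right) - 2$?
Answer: $\frac{1}{140} \approx 0.0071429$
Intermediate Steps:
$z = 49$ ($z = - 7 \left(\left(1 \left(-5\right) + 0\right) - 2\right) = - 7 \left(\left(-5 + 0\right) - 2\right) = - 7 \left(-5 - 2\right) = \left(-7\right) \left(-7\right) = 49$)
$h{\left(X,o \right)} = 4 X$ ($h{\left(X,o \right)} = X 4 = 4 X$)
$m{\left(A,t \right)} = 4 t$
$B{\left(R,b \right)} = 3 + 2 R$ ($B{\left(R,b \right)} = 3 + \frac{4 R}{2} = 3 + 2 R$)
$\frac{1}{F{\left(B{\left(z,r{\left(2 \right)} \right)},39 \right)}} = \frac{1}{39 + \left(3 + 2 \cdot 49\right)} = \frac{1}{39 + \left(3 + 98\right)} = \frac{1}{39 + 101} = \frac{1}{140}$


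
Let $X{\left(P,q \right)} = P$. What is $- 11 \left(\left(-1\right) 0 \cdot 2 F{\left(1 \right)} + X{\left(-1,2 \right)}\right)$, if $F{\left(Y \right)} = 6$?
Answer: $11$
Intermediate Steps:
$- 11 \left(\left(-1\right) 0 \cdot 2 F{\left(1 \right)} + X{\left(-1,2 \right)}\right) = - 11 \left(\left(-1\right) 0 \cdot 2 \cdot 6 - 1\right) = - 11 \left(0 \cdot 2 \cdot 6 - 1\right) = - 11 \left(0 \cdot 6 - 1\right) = - 11 \left(0 - 1\right) = \left(-11\right) \left(-1\right) = 11$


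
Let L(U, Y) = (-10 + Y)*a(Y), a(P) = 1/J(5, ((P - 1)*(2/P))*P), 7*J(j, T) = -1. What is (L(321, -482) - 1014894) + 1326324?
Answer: 314874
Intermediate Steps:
J(j, T) = -1/7 (J(j, T) = (1/7)*(-1) = -1/7)
a(P) = -7 (a(P) = 1/(-1/7) = -7)
L(U, Y) = 70 - 7*Y (L(U, Y) = (-10 + Y)*(-7) = 70 - 7*Y)
(L(321, -482) - 1014894) + 1326324 = ((70 - 7*(-482)) - 1014894) + 1326324 = ((70 + 3374) - 1014894) + 1326324 = (3444 - 1014894) + 1326324 = -1011450 + 1326324 = 314874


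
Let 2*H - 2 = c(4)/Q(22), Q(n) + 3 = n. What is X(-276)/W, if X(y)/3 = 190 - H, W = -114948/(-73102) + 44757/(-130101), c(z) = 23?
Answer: 11347782566503/24664160794 ≈ 460.09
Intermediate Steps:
W = 1947170589/1585107217 (W = -114948*(-1/73102) + 44757*(-1/130101) = 57474/36551 - 14919/43367 = 1947170589/1585107217 ≈ 1.2284)
Q(n) = -3 + n
H = 61/38 (H = 1 + (23/(-3 + 22))/2 = 1 + (23/19)/2 = 1 + (23*(1/19))/2 = 1 + (1/2)*(23/19) = 1 + 23/38 = 61/38 ≈ 1.6053)
X(y) = 21477/38 (X(y) = 3*(190 - 1*61/38) = 3*(190 - 61/38) = 3*(7159/38) = 21477/38)
X(-276)/W = 21477/(38*(1947170589/1585107217)) = (21477/38)*(1585107217/1947170589) = 11347782566503/24664160794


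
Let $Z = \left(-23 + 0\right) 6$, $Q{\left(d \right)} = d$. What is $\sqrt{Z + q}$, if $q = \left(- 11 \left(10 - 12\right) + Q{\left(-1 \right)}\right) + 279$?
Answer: $9 \sqrt{2} \approx 12.728$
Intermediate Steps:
$Z = -138$ ($Z = \left(-23\right) 6 = -138$)
$q = 300$ ($q = \left(- 11 \left(10 - 12\right) - 1\right) + 279 = \left(\left(-11\right) \left(-2\right) - 1\right) + 279 = \left(22 - 1\right) + 279 = 21 + 279 = 300$)
$\sqrt{Z + q} = \sqrt{-138 + 300} = \sqrt{162} = 9 \sqrt{2}$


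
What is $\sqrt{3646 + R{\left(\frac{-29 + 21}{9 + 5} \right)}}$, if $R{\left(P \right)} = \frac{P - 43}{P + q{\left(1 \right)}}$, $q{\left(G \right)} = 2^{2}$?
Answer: $\frac{\sqrt{523194}}{12} \approx 60.277$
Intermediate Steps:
$q{\left(G \right)} = 4$
$R{\left(P \right)} = \frac{-43 + P}{4 + P}$ ($R{\left(P \right)} = \frac{P - 43}{P + 4} = \frac{-43 + P}{4 + P}$)
$\sqrt{3646 + R{\left(\frac{-29 + 21}{9 + 5} \right)}} = \sqrt{3646 + \frac{-43 + \frac{-29 + 21}{9 + 5}}{4 + \frac{-29 + 21}{9 + 5}}} = \sqrt{3646 + \frac{-43 - \frac{8}{14}}{4 - \frac{8}{14}}} = \sqrt{3646 + \frac{-43 - \frac{4}{7}}{4 - \frac{4}{7}}} = \sqrt{3646 + \frac{1}{\frac{24}{7}} \left(- \frac{305}{7}\right)} = \sqrt{3646 + \frac{7}{24} \left(- \frac{305}{7}\right)} = \sqrt{3646 - \frac{305}{24}} = \sqrt{\frac{87199}{24}} = \frac{\sqrt{523194}}{12}$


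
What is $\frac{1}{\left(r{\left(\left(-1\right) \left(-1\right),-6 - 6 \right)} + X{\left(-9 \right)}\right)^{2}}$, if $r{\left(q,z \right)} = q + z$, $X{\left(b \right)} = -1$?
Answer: $\frac{1}{144} \approx 0.0069444$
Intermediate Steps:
$\frac{1}{\left(r{\left(\left(-1\right) \left(-1\right),-6 - 6 \right)} + X{\left(-9 \right)}\right)^{2}} = \frac{1}{\left(\left(\left(-1\right) \left(-1\right) - 12\right) - 1\right)^{2}} = \frac{1}{\left(\left(1 - 12\right) - 1\right)^{2}} = \frac{1}{\left(-11 - 1\right)^{2}} = \frac{1}{\left(-12\right)^{2}} = \frac{1}{144}$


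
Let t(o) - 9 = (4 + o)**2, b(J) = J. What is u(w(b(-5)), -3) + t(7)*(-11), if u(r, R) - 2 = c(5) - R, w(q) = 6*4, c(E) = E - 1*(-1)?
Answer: -1419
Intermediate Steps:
c(E) = 1 + E (c(E) = E + 1 = 1 + E)
t(o) = 9 + (4 + o)**2
w(q) = 24
u(r, R) = 8 - R (u(r, R) = 2 + ((1 + 5) - R) = 2 + (6 - R) = 8 - R)
u(w(b(-5)), -3) + t(7)*(-11) = (8 - 1*(-3)) + (9 + (4 + 7)**2)*(-11) = (8 + 3) + (9 + 11**2)*(-11) = 11 + (9 + 121)*(-11) = 11 + 130*(-11) = 11 - 1430 = -1419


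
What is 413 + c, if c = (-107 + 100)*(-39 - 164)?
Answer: 1834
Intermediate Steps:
c = 1421 (c = -7*(-203) = 1421)
413 + c = 413 + 1421 = 1834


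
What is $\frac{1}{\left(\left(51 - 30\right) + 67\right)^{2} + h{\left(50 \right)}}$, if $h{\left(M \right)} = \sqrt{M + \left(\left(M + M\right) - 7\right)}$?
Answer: $\frac{704}{5451763} - \frac{\sqrt{143}}{59969393} \approx 0.00012893$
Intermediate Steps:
$h{\left(M \right)} = \sqrt{-7 + 3 M}$ ($h{\left(M \right)} = \sqrt{M + \left(2 M - 7\right)} = \sqrt{M + \left(-7 + 2 M\right)} = \sqrt{-7 + 3 M}$)
$\frac{1}{\left(\left(51 - 30\right) + 67\right)^{2} + h{\left(50 \right)}} = \frac{1}{\left(\left(51 - 30\right) + 67\right)^{2} + \sqrt{-7 + 3 \cdot 50}} = \frac{1}{\left(\left(51 - 30\right) + 67\right)^{2} + \sqrt{-7 + 150}} = \frac{1}{\left(21 + 67\right)^{2} + \sqrt{143}} = \frac{1}{88^{2} + \sqrt{143}} = \frac{1}{7744 + \sqrt{143}}$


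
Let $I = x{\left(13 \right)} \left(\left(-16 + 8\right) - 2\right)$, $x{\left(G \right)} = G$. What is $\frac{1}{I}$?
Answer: $- \frac{1}{130} \approx -0.0076923$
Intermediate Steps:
$I = -130$ ($I = 13 \left(\left(-16 + 8\right) - 2\right) = 13 \left(-8 - 2\right) = 13 \left(-10\right) = -130$)
$\frac{1}{I} = \frac{1}{-130} = - \frac{1}{130}$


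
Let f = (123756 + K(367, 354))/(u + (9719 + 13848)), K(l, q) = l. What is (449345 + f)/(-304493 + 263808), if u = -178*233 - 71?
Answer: -78429129/7101310 ≈ -11.044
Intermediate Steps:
u = -41545 (u = -41474 - 71 = -41545)
f = -124123/17978 (f = (123756 + 367)/(-41545 + (9719 + 13848)) = 124123/(-41545 + 23567) = 124123/(-17978) = 124123*(-1/17978) = -124123/17978 ≈ -6.9042)
(449345 + f)/(-304493 + 263808) = (449345 - 124123/17978)/(-304493 + 263808) = (8078200287/17978)/(-40685) = (8078200287/17978)*(-1/40685) = -78429129/7101310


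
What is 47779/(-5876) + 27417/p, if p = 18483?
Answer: -240665655/36202036 ≈ -6.6479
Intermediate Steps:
47779/(-5876) + 27417/p = 47779/(-5876) + 27417/18483 = 47779*(-1/5876) + 27417*(1/18483) = -47779/5876 + 9139/6161 = -240665655/36202036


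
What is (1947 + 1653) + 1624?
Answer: 5224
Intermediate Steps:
(1947 + 1653) + 1624 = 3600 + 1624 = 5224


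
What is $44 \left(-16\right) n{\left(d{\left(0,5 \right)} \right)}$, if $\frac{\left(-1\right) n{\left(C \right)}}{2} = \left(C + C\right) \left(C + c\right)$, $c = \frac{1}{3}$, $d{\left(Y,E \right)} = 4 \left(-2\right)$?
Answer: $\frac{518144}{3} \approx 1.7271 \cdot 10^{5}$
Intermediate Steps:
$d{\left(Y,E \right)} = -8$
$c = \frac{1}{3} \approx 0.33333$
$n{\left(C \right)} = - 4 C \left(\frac{1}{3} + C\right)$ ($n{\left(C \right)} = - 2 \left(C + C\right) \left(C + \frac{1}{3}\right) = - 2 \cdot 2 C \left(\frac{1}{3} + C\right) = - 4 C \left(\frac{1}{3} + C\right)$)
$44 \left(-16\right) n{\left(d{\left(0,5 \right)} \right)} = 44 \left(-16\right) \left(\left(- \frac{4}{3}\right) \left(-8\right) \left(1 + 3 \left(-8\right)\right)\right) = - 704 \left(\left(- \frac{4}{3}\right) \left(-8\right) \left(1 - 24\right)\right) = - 704 \left(\left(- \frac{4}{3}\right) \left(-8\right) \left(-23\right)\right) = \left(-704\right) \left(- \frac{736}{3}\right) = \frac{518144}{3}$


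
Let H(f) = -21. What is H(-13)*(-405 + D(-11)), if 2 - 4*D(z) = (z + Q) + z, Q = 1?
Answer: 33537/4 ≈ 8384.3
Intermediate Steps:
D(z) = ¼ - z/2 (D(z) = ½ - ((z + 1) + z)/4 = ½ - ((1 + z) + z)/4 = ½ - (1 + 2*z)/4 = ½ + (-¼ - z/2) = ¼ - z/2)
H(-13)*(-405 + D(-11)) = -21*(-405 + (¼ - ½*(-11))) = -21*(-405 + (¼ + 11/2)) = -21*(-405 + 23/4) = -21*(-1597/4) = 33537/4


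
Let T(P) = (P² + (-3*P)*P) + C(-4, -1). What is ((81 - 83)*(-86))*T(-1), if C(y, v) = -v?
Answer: -172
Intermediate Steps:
T(P) = 1 - 2*P² (T(P) = (P² + (-3*P)*P) - 1*(-1) = (P² - 3*P²) + 1 = -2*P² + 1 = 1 - 2*P²)
((81 - 83)*(-86))*T(-1) = ((81 - 83)*(-86))*(1 - 2*(-1)²) = (-2*(-86))*(1 - 2*1) = 172*(1 - 2) = 172*(-1) = -172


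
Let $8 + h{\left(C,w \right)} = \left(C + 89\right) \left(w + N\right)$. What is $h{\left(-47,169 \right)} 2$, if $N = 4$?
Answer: $14516$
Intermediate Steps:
$h{\left(C,w \right)} = -8 + \left(4 + w\right) \left(89 + C\right)$ ($h{\left(C,w \right)} = -8 + \left(C + 89\right) \left(w + 4\right) = -8 + \left(89 + C\right) \left(4 + w\right) = -8 + \left(4 + w\right) \left(89 + C\right)$)
$h{\left(-47,169 \right)} 2 = \left(348 + 4 \left(-47\right) + 89 \cdot 169 - 7943\right) 2 = \left(348 - 188 + 15041 - 7943\right) 2 = 7258 \cdot 2 = 14516$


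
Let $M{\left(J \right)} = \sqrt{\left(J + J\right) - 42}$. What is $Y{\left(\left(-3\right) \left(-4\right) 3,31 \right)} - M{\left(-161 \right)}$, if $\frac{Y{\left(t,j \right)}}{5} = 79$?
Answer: $395 - 2 i \sqrt{91} \approx 395.0 - 19.079 i$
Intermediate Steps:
$Y{\left(t,j \right)} = 395$ ($Y{\left(t,j \right)} = 5 \cdot 79 = 395$)
$M{\left(J \right)} = \sqrt{-42 + 2 J}$ ($M{\left(J \right)} = \sqrt{2 J - 42} = \sqrt{-42 + 2 J}$)
$Y{\left(\left(-3\right) \left(-4\right) 3,31 \right)} - M{\left(-161 \right)} = 395 - \sqrt{-42 + 2 \left(-161\right)} = 395 - \sqrt{-42 - 322} = 395 - \sqrt{-364} = 395 - 2 i \sqrt{91}$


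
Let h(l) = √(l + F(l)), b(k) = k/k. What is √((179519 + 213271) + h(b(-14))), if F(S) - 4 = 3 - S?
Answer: √(392790 + √7) ≈ 626.73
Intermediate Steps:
F(S) = 7 - S (F(S) = 4 + (3 - S) = 7 - S)
b(k) = 1
h(l) = √7 (h(l) = √(l + (7 - l)) = √7)
√((179519 + 213271) + h(b(-14))) = √((179519 + 213271) + √7) = √(392790 + √7)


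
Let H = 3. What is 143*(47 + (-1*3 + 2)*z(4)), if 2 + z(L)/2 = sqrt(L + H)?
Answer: 7293 - 286*sqrt(7) ≈ 6536.3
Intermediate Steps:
z(L) = -4 + 2*sqrt(3 + L) (z(L) = -4 + 2*sqrt(L + 3) = -4 + 2*sqrt(3 + L))
143*(47 + (-1*3 + 2)*z(4)) = 143*(47 + (-1*3 + 2)*(-4 + 2*sqrt(3 + 4))) = 143*(47 + (-3 + 2)*(-4 + 2*sqrt(7))) = 143*(47 - (-4 + 2*sqrt(7))) = 143*(47 + (4 - 2*sqrt(7))) = 143*(51 - 2*sqrt(7)) = 7293 - 286*sqrt(7)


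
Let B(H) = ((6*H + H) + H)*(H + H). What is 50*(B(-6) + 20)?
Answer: 29800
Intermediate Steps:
B(H) = 16*H² (B(H) = (7*H + H)*(2*H) = (8*H)*(2*H) = 16*H²)
50*(B(-6) + 20) = 50*(16*(-6)² + 20) = 50*(16*36 + 20) = 50*(576 + 20) = 50*596 = 29800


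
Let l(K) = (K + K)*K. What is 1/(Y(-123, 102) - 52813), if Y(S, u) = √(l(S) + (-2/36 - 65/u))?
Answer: -8080389/426744954889 - 6*√19674814/426744954889 ≈ -1.8997e-5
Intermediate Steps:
l(K) = 2*K² (l(K) = (2*K)*K = 2*K²)
Y(S, u) = √(-1/18 - 65/u + 2*S²) (Y(S, u) = √(2*S² + (-2/36 - 65/u)) = √(2*S² + (-2*1/36 - 65/u)) = √(2*S² + (-1/18 - 65/u)) = √(-1/18 - 65/u + 2*S²))
1/(Y(-123, 102) - 52813) = 1/(√(-2 - 2340/102 + 72*(-123)²)/6 - 52813) = 1/(√(-2 - 2340*1/102 + 72*15129)/6 - 52813) = 1/(√(-2 - 390/17 + 1089288)/6 - 52813) = 1/(√(18517472/17)/6 - 52813) = 1/((4*√19674814/17)/6 - 52813) = 1/(2*√19674814/51 - 52813) = 1/(-52813 + 2*√19674814/51)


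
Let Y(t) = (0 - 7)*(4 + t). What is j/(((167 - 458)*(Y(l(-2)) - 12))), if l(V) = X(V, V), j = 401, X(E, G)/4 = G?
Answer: -401/4656 ≈ -0.086125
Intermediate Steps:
X(E, G) = 4*G
l(V) = 4*V
Y(t) = -28 - 7*t (Y(t) = -7*(4 + t) = -28 - 7*t)
j/(((167 - 458)*(Y(l(-2)) - 12))) = 401/(((167 - 458)*((-28 - 28*(-2)) - 12))) = 401/((-291*((-28 - 7*(-8)) - 12))) = 401/((-291*((-28 + 56) - 12))) = 401/((-291*(28 - 12))) = 401/((-291*16)) = 401/(-4656) = 401*(-1/4656) = -401/4656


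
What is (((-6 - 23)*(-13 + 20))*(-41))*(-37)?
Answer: -307951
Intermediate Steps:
(((-6 - 23)*(-13 + 20))*(-41))*(-37) = (-29*7*(-41))*(-37) = -203*(-41)*(-37) = 8323*(-37) = -307951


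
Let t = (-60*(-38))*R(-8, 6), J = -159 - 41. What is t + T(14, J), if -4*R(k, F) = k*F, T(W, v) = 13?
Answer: 27373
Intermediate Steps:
J = -200
R(k, F) = -F*k/4 (R(k, F) = -k*F/4 = -F*k/4)
t = 27360 (t = (-60*(-38))*(-1/4*6*(-8)) = 2280*12 = 27360)
t + T(14, J) = 27360 + 13 = 27373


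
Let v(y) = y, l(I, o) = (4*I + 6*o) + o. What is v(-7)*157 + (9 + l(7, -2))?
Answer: -1076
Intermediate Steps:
l(I, o) = 4*I + 7*o
v(-7)*157 + (9 + l(7, -2)) = -7*157 + (9 + (4*7 + 7*(-2))) = -1099 + (9 + (28 - 14)) = -1099 + (9 + 14) = -1099 + 23 = -1076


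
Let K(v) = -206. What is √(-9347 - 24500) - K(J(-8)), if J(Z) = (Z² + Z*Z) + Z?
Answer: 206 + I*√33847 ≈ 206.0 + 183.98*I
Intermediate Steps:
J(Z) = Z + 2*Z² (J(Z) = (Z² + Z²) + Z = 2*Z² + Z = Z + 2*Z²)
√(-9347 - 24500) - K(J(-8)) = √(-9347 - 24500) - 1*(-206) = √(-33847) + 206 = I*√33847 + 206 = 206 + I*√33847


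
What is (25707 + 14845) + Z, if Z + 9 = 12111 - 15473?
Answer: 37181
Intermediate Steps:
Z = -3371 (Z = -9 + (12111 - 15473) = -9 - 3362 = -3371)
(25707 + 14845) + Z = (25707 + 14845) - 3371 = 40552 - 3371 = 37181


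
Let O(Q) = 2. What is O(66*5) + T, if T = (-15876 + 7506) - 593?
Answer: -8961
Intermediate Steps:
T = -8963 (T = -8370 - 593 = -8963)
O(66*5) + T = 2 - 8963 = -8961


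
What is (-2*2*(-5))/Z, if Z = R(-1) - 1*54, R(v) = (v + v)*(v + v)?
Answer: -⅖ ≈ -0.40000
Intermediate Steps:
R(v) = 4*v² (R(v) = (2*v)*(2*v) = 4*v²)
Z = -50 (Z = 4*(-1)² - 1*54 = 4*1 - 54 = 4 - 54 = -50)
(-2*2*(-5))/Z = (-2*2*(-5))/(-50) = -4*(-5)*(-1/50) = 20*(-1/50) = -⅖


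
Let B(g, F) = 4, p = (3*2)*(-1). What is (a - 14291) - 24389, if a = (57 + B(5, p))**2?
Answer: -34959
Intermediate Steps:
p = -6 (p = 6*(-1) = -6)
a = 3721 (a = (57 + 4)**2 = 61**2 = 3721)
(a - 14291) - 24389 = (3721 - 14291) - 24389 = -10570 - 24389 = -34959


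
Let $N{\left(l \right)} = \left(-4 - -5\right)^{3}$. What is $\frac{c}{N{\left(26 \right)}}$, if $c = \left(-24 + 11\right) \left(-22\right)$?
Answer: $286$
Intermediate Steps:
$c = 286$ ($c = \left(-13\right) \left(-22\right) = 286$)
$N{\left(l \right)} = 1$ ($N{\left(l \right)} = \left(-4 + 5\right)^{3} = 1^{3} = 1$)
$\frac{c}{N{\left(26 \right)}} = \frac{286}{1} = 286 \cdot 1 = 286$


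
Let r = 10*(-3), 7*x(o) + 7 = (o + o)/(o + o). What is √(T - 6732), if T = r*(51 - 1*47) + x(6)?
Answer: 3*I*√37310/7 ≈ 82.782*I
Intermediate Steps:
x(o) = -6/7 (x(o) = -1 + ((o + o)/(o + o))/7 = -1 + ((2*o)/((2*o)))/7 = -1 + ((2*o)*(1/(2*o)))/7 = -1 + (⅐)*1 = -1 + ⅐ = -6/7)
r = -30
T = -846/7 (T = -30*(51 - 1*47) - 6/7 = -30*(51 - 47) - 6/7 = -30*4 - 6/7 = -120 - 6/7 = -846/7 ≈ -120.86)
√(T - 6732) = √(-846/7 - 6732) = √(-47970/7) = 3*I*√37310/7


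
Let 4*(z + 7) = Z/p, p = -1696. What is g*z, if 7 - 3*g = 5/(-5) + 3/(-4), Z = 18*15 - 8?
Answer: -835625/40704 ≈ -20.529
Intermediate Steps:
Z = 262 (Z = 270 - 8 = 262)
g = 35/12 (g = 7/3 - (5/(-5) + 3/(-4))/3 = 7/3 - (5*(-⅕) + 3*(-¼))/3 = 7/3 - (-1 - ¾)/3 = 7/3 - ⅓*(-7/4) = 7/3 + 7/12 = 35/12 ≈ 2.9167)
z = -23875/3392 (z = -7 + (262/(-1696))/4 = -7 + (262*(-1/1696))/4 = -7 + (¼)*(-131/848) = -7 - 131/3392 = -23875/3392 ≈ -7.0386)
g*z = (35/12)*(-23875/3392) = -835625/40704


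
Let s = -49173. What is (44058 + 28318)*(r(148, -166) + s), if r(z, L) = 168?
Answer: -3546785880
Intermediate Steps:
(44058 + 28318)*(r(148, -166) + s) = (44058 + 28318)*(168 - 49173) = 72376*(-49005) = -3546785880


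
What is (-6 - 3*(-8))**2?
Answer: 324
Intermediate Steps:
(-6 - 3*(-8))**2 = (-6 + 24)**2 = 18**2 = 324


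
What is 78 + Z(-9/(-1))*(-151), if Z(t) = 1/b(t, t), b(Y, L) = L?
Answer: 551/9 ≈ 61.222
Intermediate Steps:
Z(t) = 1/t
78 + Z(-9/(-1))*(-151) = 78 - 151/(-9/(-1)) = 78 - 151/(-9*(-1)) = 78 - 151/9 = 551/9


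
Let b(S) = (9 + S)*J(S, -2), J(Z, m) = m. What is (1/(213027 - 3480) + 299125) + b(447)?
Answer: 62489639512/209547 ≈ 2.9821e+5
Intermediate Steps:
b(S) = -18 - 2*S (b(S) = (9 + S)*(-2) = -18 - 2*S)
(1/(213027 - 3480) + 299125) + b(447) = (1/(213027 - 3480) + 299125) + (-18 - 2*447) = (1/209547 + 299125) + (-18 - 894) = (1/209547 + 299125) - 912 = 62680746376/209547 - 912 = 62489639512/209547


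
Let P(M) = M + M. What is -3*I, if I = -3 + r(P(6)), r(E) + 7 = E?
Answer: -6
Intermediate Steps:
P(M) = 2*M
r(E) = -7 + E
I = 2 (I = -3 + (-7 + 2*6) = -3 + (-7 + 12) = -3 + 5 = 2)
-3*I = -3*2 = -6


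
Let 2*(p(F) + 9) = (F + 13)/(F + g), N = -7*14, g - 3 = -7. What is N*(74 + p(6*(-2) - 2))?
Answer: -114709/18 ≈ -6372.7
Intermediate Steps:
g = -4 (g = 3 - 7 = -4)
N = -98
p(F) = -9 + (13 + F)/(2*(-4 + F)) (p(F) = -9 + ((F + 13)/(F - 4))/2 = -9 + ((13 + F)/(-4 + F))/2 = -9 + (13 + F)/(2*(-4 + F)))
N*(74 + p(6*(-2) - 2)) = -98*(74 + 17*(5 - (6*(-2) - 2))/(2*(-4 + (6*(-2) - 2)))) = -98*(74 + 17*(5 - (-12 - 2))/(2*(-4 + (-12 - 2)))) = -98*(74 + 17*(5 - 1*(-14))/(2*(-4 - 14))) = -98*(74 + (17/2)*(5 + 14)/(-18)) = -98*(74 + (17/2)*(-1/18)*19) = -98*(74 - 323/36) = -98*2341/36 = -114709/18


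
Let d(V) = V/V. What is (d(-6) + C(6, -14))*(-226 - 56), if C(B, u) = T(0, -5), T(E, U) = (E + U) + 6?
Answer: -564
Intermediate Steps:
T(E, U) = 6 + E + U
C(B, u) = 1 (C(B, u) = 6 + 0 - 5 = 1)
d(V) = 1
(d(-6) + C(6, -14))*(-226 - 56) = (1 + 1)*(-226 - 56) = 2*(-282) = -564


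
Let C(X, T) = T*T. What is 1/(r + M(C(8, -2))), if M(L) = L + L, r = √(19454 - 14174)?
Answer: -1/652 + √330/1304 ≈ 0.012397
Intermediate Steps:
r = 4*√330 (r = √5280 = 4*√330 ≈ 72.664)
C(X, T) = T²
M(L) = 2*L
1/(r + M(C(8, -2))) = 1/(4*√330 + 2*(-2)²) = 1/(4*√330 + 2*4) = 1/(4*√330 + 8) = 1/(8 + 4*√330)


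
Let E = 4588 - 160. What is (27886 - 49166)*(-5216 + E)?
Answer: 16768640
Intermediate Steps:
E = 4428
(27886 - 49166)*(-5216 + E) = (27886 - 49166)*(-5216 + 4428) = -21280*(-788) = 16768640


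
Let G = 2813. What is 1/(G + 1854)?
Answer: 1/4667 ≈ 0.00021427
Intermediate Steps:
1/(G + 1854) = 1/(2813 + 1854) = 1/4667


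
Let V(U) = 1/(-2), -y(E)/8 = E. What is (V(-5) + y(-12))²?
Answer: 36481/4 ≈ 9120.3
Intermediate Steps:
y(E) = -8*E
V(U) = -½
(V(-5) + y(-12))² = (-½ - 8*(-12))² = (-½ + 96)² = (191/2)² = 36481/4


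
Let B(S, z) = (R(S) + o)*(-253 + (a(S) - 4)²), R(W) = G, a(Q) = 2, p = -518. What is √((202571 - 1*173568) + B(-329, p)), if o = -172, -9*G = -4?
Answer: √645483/3 ≈ 267.81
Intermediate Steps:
G = 4/9 (G = -⅑*(-4) = 4/9 ≈ 0.44444)
R(W) = 4/9
B(S, z) = 128152/3 (B(S, z) = (4/9 - 172)*(-253 + (2 - 4)²) = -1544*(-253 + (-2)²)/9 = -1544*(-253 + 4)/9 = -1544/9*(-249) = 128152/3)
√((202571 - 1*173568) + B(-329, p)) = √((202571 - 1*173568) + 128152/3) = √((202571 - 173568) + 128152/3) = √(29003 + 128152/3) = √(215161/3) = √645483/3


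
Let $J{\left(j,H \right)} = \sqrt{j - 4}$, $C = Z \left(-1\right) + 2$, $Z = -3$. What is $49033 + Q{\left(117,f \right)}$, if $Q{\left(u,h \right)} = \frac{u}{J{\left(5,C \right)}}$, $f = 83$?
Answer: $49150$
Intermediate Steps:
$C = 5$ ($C = \left(-3\right) \left(-1\right) + 2 = 3 + 2 = 5$)
$J{\left(j,H \right)} = \sqrt{-4 + j}$
$Q{\left(u,h \right)} = u$ ($Q{\left(u,h \right)} = \frac{u}{\sqrt{-4 + 5}} = \frac{u}{\sqrt{1}} = \frac{u}{1} = u 1 = u$)
$49033 + Q{\left(117,f \right)} = 49033 + 117 = 49150$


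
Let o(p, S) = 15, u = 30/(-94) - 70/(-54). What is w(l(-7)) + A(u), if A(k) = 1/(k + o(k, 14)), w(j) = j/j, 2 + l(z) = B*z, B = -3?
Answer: 21544/20275 ≈ 1.0626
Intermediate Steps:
u = 1240/1269 (u = 30*(-1/94) - 70*(-1/54) = -15/47 + 35/27 = 1240/1269 ≈ 0.97715)
l(z) = -2 - 3*z
w(j) = 1
A(k) = 1/(15 + k) (A(k) = 1/(k + 15) = 1/(15 + k))
w(l(-7)) + A(u) = 1 + 1/(15 + 1240/1269) = 1 + 1/(20275/1269) = 1 + 1269/20275 = 21544/20275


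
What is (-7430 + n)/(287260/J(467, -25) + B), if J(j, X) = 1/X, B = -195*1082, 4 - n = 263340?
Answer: 135383/3696245 ≈ 0.036627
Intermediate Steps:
n = -263336 (n = 4 - 1*263340 = 4 - 263340 = -263336)
B = -210990
(-7430 + n)/(287260/J(467, -25) + B) = (-7430 - 263336)/(287260/(1/(-25)) - 210990) = -270766/(287260/(-1/25) - 210990) = -270766/(287260*(-25) - 210990) = -270766/(-7181500 - 210990) = -270766/(-7392490) = -270766*(-1/7392490) = 135383/3696245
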